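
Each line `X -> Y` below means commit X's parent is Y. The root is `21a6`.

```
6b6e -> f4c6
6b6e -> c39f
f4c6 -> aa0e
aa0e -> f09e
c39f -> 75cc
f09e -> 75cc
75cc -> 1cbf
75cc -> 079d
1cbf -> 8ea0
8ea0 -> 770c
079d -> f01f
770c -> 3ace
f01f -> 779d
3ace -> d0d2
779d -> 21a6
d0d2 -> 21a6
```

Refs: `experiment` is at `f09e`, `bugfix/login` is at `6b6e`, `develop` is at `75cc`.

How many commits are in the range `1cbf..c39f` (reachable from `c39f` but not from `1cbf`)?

5

Reachable from c39f: {079d, 1cbf, 21a6, 3ace, 75cc, 770c, 779d, 8ea0, c39f, d0d2, f01f}.
Reachable from 1cbf: {1cbf, 21a6, 3ace, 770c, 8ea0, d0d2}.
In c39f's history but not 1cbf's: {079d, 75cc, 779d, c39f, f01f} — 5 commits.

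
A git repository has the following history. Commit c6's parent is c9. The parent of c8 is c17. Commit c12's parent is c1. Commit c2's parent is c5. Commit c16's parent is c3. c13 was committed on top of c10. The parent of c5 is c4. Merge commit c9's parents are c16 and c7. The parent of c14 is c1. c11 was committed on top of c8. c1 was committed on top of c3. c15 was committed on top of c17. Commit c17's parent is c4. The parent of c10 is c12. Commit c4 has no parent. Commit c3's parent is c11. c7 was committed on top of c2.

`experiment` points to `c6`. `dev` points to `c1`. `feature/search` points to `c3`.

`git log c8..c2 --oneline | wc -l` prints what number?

2

Reachable from c2: {c2, c4, c5}.
Reachable from c8: {c17, c4, c8}.
In c2's history but not c8's: {c2, c5} — 2 commits.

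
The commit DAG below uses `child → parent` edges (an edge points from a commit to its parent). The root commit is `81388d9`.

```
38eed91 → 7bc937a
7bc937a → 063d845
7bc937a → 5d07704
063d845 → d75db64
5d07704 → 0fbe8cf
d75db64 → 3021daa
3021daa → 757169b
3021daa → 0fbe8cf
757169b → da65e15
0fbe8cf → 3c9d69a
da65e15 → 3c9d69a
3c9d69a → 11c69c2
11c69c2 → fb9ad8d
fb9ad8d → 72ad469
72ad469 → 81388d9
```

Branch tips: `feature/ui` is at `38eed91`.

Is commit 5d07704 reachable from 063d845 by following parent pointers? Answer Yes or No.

No

Ancestors of 063d845: {063d845, 0fbe8cf, 11c69c2, 3021daa, 3c9d69a, 72ad469, 757169b, 81388d9, d75db64, da65e15, fb9ad8d}.
5d07704 is not in that set, so it is not an ancestor of 063d845.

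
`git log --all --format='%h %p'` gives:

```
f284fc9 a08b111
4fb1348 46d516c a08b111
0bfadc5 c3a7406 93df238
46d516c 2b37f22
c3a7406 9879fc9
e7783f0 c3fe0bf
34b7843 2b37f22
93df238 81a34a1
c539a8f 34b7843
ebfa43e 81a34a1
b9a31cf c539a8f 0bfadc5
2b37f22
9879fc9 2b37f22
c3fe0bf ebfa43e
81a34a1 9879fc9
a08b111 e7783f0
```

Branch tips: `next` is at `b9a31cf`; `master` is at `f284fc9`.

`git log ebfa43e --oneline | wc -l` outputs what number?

4

Walking parent pointers from ebfa43e: reachable set = {2b37f22, 81a34a1, 9879fc9, ebfa43e}.
That is 4 commits.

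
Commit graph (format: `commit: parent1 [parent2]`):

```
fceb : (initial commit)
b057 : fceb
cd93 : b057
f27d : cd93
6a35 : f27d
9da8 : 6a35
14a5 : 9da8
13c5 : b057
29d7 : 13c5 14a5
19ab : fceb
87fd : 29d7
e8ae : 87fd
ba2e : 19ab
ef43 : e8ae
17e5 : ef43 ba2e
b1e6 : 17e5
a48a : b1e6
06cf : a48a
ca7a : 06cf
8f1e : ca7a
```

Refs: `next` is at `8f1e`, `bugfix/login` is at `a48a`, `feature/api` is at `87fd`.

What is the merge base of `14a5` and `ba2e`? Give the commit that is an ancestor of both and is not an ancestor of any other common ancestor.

fceb

Ancestors of 14a5: {14a5, 6a35, 9da8, b057, cd93, f27d, fceb}.
Ancestors of ba2e: {19ab, ba2e, fceb}.
Common ancestors: {fceb}.
The only common ancestor is fceb, so it is the merge base.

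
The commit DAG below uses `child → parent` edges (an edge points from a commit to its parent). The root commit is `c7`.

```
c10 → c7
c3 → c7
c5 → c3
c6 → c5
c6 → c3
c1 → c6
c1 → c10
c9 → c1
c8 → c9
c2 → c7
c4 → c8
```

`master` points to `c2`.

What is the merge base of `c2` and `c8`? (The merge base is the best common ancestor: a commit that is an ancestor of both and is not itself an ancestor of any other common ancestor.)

Ancestors of c2: {c2, c7}.
Ancestors of c8: {c1, c10, c3, c5, c6, c7, c8, c9}.
Common ancestors: {c7}.
The only common ancestor is c7, so it is the merge base.

c7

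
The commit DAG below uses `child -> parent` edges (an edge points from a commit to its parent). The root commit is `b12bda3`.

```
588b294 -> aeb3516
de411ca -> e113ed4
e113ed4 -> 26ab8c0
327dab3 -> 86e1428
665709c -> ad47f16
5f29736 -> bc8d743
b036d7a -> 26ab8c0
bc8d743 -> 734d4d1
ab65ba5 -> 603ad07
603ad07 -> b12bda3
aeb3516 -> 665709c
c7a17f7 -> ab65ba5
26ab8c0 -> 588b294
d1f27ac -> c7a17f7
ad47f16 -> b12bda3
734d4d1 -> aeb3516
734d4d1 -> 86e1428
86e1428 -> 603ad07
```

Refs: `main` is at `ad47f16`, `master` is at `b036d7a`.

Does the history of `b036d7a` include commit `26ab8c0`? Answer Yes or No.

Yes

Ancestors of b036d7a (commits reachable by following parents): {26ab8c0, 588b294, 665709c, ad47f16, aeb3516, b036d7a, b12bda3}.
26ab8c0 is in that set, so it is an ancestor of b036d7a.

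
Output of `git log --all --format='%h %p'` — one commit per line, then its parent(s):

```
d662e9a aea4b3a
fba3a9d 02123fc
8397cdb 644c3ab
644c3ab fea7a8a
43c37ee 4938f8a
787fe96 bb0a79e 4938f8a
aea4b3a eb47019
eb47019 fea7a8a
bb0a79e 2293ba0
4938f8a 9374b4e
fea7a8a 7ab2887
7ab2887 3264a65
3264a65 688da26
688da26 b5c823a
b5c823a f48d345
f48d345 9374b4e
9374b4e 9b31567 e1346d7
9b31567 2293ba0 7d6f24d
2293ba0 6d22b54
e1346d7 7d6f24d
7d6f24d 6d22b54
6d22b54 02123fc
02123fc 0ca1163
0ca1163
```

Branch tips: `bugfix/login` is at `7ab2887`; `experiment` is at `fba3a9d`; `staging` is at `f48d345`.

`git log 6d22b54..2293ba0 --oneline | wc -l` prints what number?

1

Reachable from 2293ba0: {02123fc, 0ca1163, 2293ba0, 6d22b54}.
Reachable from 6d22b54: {02123fc, 0ca1163, 6d22b54}.
In 2293ba0's history but not 6d22b54's: {2293ba0} — 1 commit.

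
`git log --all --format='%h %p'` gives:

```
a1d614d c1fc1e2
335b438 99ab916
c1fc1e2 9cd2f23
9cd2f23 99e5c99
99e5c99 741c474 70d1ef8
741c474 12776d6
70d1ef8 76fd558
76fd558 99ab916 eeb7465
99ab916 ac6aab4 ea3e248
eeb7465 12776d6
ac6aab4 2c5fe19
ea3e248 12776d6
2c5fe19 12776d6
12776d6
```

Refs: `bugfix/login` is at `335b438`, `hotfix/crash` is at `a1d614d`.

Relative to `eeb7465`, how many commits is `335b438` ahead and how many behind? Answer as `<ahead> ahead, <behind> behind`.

5 ahead, 1 behind

Reachable from 335b438: {12776d6, 2c5fe19, 335b438, 99ab916, ac6aab4, ea3e248}.
Reachable from eeb7465: {12776d6, eeb7465}.
Only in 335b438's history (ahead): {2c5fe19, 335b438, 99ab916, ac6aab4, ea3e248} — 5.
Only in eeb7465's history (behind): {eeb7465} — 1.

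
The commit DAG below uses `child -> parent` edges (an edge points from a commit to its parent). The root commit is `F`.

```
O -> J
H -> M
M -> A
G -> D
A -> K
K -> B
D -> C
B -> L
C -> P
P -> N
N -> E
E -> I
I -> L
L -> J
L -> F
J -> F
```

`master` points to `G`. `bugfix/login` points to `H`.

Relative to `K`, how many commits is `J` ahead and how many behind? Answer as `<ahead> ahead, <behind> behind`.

Reachable from J: {F, J}.
Reachable from K: {B, F, J, K, L}.
Only in J's history (ahead): {} — 0.
Only in K's history (behind): {B, K, L} — 3.

0 ahead, 3 behind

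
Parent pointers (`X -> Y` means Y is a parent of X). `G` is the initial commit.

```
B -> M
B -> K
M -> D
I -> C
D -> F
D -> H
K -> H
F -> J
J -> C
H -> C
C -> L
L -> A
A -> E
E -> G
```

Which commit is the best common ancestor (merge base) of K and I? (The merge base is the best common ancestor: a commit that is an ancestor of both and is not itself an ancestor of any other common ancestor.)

Ancestors of K: {A, C, E, G, H, K, L}.
Ancestors of I: {A, C, E, G, I, L}.
Common ancestors: {A, C, E, G, L}.
Among these, C is not an ancestor of any other common ancestor — it is the merge base.

C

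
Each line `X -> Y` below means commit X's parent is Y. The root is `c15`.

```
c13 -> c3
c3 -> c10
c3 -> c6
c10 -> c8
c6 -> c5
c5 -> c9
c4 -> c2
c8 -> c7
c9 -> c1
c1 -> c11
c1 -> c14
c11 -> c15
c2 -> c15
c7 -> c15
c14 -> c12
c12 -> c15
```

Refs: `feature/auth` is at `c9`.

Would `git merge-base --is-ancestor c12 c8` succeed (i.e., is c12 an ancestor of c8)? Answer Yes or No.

Ancestors of c8: {c15, c7, c8}.
c12 is not in that set, so it is not an ancestor of c8.

No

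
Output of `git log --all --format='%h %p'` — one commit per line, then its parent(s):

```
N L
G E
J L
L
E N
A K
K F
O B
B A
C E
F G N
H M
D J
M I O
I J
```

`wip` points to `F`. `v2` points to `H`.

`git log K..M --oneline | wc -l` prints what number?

Reachable from M: {A, B, E, F, G, I, J, K, L, M, N, O}.
Reachable from K: {E, F, G, K, L, N}.
In M's history but not K's: {A, B, I, J, M, O} — 6 commits.

6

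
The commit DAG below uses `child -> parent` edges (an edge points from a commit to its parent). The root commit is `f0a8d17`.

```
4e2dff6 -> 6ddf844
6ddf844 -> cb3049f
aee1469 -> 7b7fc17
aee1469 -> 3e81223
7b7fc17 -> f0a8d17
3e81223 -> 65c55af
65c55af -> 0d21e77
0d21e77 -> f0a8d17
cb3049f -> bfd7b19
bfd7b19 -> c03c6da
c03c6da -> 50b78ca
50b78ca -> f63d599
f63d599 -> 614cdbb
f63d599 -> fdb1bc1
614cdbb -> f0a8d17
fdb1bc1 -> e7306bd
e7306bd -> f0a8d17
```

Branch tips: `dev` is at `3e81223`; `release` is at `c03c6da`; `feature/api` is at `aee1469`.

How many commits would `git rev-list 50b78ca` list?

6

Walking parent pointers from 50b78ca: reachable set = {50b78ca, 614cdbb, e7306bd, f0a8d17, f63d599, fdb1bc1}.
That is 6 commits.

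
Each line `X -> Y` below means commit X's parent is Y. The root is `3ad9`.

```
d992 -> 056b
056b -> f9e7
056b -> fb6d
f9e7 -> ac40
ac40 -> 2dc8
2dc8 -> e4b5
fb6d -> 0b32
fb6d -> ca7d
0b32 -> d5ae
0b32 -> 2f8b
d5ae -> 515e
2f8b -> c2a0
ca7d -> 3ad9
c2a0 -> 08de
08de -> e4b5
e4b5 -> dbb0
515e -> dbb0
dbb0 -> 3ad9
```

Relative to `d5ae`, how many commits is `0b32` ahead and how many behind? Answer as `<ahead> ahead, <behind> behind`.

5 ahead, 0 behind

Reachable from 0b32: {08de, 0b32, 2f8b, 3ad9, 515e, c2a0, d5ae, dbb0, e4b5}.
Reachable from d5ae: {3ad9, 515e, d5ae, dbb0}.
Only in 0b32's history (ahead): {08de, 0b32, 2f8b, c2a0, e4b5} — 5.
Only in d5ae's history (behind): {} — 0.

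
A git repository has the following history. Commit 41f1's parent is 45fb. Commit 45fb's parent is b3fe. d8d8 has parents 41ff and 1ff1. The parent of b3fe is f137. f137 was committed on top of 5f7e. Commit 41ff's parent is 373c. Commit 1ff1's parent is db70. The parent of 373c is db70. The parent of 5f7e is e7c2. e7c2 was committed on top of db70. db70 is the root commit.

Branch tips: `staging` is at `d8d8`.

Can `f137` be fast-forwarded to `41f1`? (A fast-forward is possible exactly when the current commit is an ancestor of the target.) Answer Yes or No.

Yes

A fast-forward from f137 to 41f1 is possible iff f137 is an ancestor of 41f1.
Ancestors of 41f1: {41f1, 45fb, 5f7e, b3fe, db70, e7c2, f137}.
f137 is among them, so fast-forward is possible.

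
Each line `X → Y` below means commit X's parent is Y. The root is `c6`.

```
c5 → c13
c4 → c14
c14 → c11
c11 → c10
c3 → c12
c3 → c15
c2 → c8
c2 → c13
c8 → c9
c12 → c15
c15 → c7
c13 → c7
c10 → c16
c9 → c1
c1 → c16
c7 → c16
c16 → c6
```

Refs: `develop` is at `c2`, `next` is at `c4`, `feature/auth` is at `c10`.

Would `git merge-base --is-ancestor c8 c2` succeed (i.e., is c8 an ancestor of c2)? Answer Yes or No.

Ancestors of c2 (commits reachable by following parents): {c1, c13, c16, c2, c6, c7, c8, c9}.
c8 is in that set, so it is an ancestor of c2.

Yes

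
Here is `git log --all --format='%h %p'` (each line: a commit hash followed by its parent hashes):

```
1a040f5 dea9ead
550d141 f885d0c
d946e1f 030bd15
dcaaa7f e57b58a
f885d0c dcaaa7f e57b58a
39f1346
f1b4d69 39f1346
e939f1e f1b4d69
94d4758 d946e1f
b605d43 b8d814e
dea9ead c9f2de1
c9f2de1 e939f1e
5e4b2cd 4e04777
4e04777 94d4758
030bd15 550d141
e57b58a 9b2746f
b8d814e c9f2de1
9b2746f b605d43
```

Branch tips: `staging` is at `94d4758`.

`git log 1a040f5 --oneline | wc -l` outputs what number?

Walking parent pointers from 1a040f5: reachable set = {1a040f5, 39f1346, c9f2de1, dea9ead, e939f1e, f1b4d69}.
That is 6 commits.

6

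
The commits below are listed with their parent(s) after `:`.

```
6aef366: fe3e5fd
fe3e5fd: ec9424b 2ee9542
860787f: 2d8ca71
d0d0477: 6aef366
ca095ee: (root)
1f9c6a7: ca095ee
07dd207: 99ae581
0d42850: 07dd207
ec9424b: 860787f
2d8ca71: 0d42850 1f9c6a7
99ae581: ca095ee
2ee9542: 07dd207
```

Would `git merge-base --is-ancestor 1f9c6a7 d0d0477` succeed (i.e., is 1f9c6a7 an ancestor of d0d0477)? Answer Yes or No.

Ancestors of d0d0477 (commits reachable by following parents): {07dd207, 0d42850, 1f9c6a7, 2d8ca71, 2ee9542, 6aef366, 860787f, 99ae581, ca095ee, d0d0477, ec9424b, fe3e5fd}.
1f9c6a7 is in that set, so it is an ancestor of d0d0477.

Yes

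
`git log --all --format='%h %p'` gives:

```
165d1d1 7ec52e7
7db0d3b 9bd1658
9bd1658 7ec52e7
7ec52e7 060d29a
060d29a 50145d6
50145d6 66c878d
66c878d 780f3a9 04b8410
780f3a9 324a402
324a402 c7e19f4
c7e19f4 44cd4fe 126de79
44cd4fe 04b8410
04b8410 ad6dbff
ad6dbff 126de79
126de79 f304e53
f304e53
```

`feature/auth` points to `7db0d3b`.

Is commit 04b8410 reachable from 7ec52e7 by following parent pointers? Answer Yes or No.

Yes

Ancestors of 7ec52e7 (commits reachable by following parents): {04b8410, 060d29a, 126de79, 324a402, 44cd4fe, 50145d6, 66c878d, 780f3a9, 7ec52e7, ad6dbff, c7e19f4, f304e53}.
04b8410 is in that set, so it is an ancestor of 7ec52e7.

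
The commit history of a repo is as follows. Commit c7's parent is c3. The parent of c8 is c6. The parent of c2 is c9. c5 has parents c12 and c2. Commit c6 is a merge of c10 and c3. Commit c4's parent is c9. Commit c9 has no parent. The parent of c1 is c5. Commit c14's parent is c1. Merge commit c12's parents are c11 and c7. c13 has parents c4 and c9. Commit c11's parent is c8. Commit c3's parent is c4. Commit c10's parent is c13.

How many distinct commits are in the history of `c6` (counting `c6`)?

6

Walking parent pointers from c6: reachable set = {c10, c13, c3, c4, c6, c9}.
That is 6 commits.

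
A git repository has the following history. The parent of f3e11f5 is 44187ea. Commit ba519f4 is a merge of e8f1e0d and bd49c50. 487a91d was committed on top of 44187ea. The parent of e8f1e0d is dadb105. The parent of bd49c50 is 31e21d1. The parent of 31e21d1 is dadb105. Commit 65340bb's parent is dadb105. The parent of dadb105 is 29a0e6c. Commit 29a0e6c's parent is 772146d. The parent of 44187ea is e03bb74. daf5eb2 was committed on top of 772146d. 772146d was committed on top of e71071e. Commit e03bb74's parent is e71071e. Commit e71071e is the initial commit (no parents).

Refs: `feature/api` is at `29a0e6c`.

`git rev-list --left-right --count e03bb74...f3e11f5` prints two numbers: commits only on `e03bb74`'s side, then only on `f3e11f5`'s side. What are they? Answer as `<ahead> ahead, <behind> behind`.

0 ahead, 2 behind

Reachable from e03bb74: {e03bb74, e71071e}.
Reachable from f3e11f5: {44187ea, e03bb74, e71071e, f3e11f5}.
Only in e03bb74's history (ahead): {} — 0.
Only in f3e11f5's history (behind): {44187ea, f3e11f5} — 2.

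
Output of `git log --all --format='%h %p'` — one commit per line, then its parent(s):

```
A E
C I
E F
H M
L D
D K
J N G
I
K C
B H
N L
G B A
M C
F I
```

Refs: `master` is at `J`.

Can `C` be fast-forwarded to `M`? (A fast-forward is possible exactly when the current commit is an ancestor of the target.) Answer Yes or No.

Yes

A fast-forward from C to M is possible iff C is an ancestor of M.
Ancestors of M: {C, I, M}.
C is among them, so fast-forward is possible.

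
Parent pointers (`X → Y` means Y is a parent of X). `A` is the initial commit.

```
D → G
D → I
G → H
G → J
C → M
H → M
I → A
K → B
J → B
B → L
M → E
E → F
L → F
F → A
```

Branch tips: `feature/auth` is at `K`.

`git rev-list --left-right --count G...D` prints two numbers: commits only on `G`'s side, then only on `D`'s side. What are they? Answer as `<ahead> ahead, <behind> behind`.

Reachable from G: {A, B, E, F, G, H, J, L, M}.
Reachable from D: {A, B, D, E, F, G, H, I, J, L, M}.
Only in G's history (ahead): {} — 0.
Only in D's history (behind): {D, I} — 2.

0 ahead, 2 behind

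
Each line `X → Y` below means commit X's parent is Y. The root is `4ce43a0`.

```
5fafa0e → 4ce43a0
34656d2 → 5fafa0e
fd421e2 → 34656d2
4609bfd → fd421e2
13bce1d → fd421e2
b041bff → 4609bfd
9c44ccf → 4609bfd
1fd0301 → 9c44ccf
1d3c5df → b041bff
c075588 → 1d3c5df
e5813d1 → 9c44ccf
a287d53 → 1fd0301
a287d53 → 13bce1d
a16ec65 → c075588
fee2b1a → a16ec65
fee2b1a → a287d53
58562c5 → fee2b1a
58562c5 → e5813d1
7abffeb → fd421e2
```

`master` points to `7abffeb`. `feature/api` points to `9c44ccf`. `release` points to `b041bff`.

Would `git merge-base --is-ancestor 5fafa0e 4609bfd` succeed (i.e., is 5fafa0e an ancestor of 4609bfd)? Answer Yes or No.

Ancestors of 4609bfd (commits reachable by following parents): {34656d2, 4609bfd, 4ce43a0, 5fafa0e, fd421e2}.
5fafa0e is in that set, so it is an ancestor of 4609bfd.

Yes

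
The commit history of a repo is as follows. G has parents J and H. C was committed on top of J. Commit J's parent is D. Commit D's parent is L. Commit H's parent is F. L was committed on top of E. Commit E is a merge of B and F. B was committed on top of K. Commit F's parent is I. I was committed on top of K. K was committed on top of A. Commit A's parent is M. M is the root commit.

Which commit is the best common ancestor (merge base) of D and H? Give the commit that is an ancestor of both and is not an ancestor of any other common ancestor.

Ancestors of D: {A, B, D, E, F, I, K, L, M}.
Ancestors of H: {A, F, H, I, K, M}.
Common ancestors: {A, F, I, K, M}.
Among these, F is not an ancestor of any other common ancestor — it is the merge base.

F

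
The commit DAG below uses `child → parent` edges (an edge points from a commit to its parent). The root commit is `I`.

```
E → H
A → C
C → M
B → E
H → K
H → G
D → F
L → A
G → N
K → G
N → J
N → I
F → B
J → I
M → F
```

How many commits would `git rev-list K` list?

Walking parent pointers from K: reachable set = {G, I, J, K, N}.
That is 5 commits.

5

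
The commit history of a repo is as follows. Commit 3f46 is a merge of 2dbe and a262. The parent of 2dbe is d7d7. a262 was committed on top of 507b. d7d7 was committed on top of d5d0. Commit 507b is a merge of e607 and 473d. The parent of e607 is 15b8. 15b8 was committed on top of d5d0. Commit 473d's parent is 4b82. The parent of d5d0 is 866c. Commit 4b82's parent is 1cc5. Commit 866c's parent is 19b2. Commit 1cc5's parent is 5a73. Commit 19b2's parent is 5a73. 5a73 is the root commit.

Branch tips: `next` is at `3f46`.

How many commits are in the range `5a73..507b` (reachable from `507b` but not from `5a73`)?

Reachable from 507b: {15b8, 19b2, 1cc5, 473d, 4b82, 507b, 5a73, 866c, d5d0, e607}.
Reachable from 5a73: {5a73}.
In 507b's history but not 5a73's: {15b8, 19b2, 1cc5, 473d, 4b82, 507b, 866c, d5d0, e607} — 9 commits.

9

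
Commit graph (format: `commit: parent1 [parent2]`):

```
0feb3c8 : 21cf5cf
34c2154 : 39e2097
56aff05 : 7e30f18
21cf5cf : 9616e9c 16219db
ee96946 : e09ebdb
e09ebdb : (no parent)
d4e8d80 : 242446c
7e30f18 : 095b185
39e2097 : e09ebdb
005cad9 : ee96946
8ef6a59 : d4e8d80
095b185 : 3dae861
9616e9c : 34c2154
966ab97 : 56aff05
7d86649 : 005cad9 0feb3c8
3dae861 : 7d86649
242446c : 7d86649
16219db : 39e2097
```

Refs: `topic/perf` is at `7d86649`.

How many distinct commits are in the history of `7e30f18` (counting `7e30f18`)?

13

Walking parent pointers from 7e30f18: reachable set = {005cad9, 095b185, 0feb3c8, 16219db, 21cf5cf, 34c2154, 39e2097, 3dae861, 7d86649, 7e30f18, 9616e9c, e09ebdb, ee96946}.
That is 13 commits.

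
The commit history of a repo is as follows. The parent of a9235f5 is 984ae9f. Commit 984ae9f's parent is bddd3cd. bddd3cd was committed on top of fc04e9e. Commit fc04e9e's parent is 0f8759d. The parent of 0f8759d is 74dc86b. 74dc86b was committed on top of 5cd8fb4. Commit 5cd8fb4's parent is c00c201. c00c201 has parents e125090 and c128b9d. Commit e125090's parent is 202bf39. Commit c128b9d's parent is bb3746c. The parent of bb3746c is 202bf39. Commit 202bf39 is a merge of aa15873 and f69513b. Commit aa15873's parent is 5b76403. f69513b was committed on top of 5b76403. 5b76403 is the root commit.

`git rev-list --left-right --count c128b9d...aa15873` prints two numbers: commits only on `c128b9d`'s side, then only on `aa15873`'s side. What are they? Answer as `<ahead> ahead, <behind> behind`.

Reachable from c128b9d: {202bf39, 5b76403, aa15873, bb3746c, c128b9d, f69513b}.
Reachable from aa15873: {5b76403, aa15873}.
Only in c128b9d's history (ahead): {202bf39, bb3746c, c128b9d, f69513b} — 4.
Only in aa15873's history (behind): {} — 0.

4 ahead, 0 behind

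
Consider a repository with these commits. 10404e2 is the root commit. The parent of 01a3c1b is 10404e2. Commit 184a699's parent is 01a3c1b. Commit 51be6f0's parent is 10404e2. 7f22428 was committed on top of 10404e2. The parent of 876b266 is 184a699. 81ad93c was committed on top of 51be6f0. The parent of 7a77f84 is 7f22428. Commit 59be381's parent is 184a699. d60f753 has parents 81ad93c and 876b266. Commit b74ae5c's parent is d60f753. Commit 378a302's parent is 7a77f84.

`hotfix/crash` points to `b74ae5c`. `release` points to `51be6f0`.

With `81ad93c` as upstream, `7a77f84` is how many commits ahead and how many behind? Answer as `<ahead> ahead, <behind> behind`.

2 ahead, 2 behind

Reachable from 7a77f84: {10404e2, 7a77f84, 7f22428}.
Reachable from 81ad93c: {10404e2, 51be6f0, 81ad93c}.
Only in 7a77f84's history (ahead): {7a77f84, 7f22428} — 2.
Only in 81ad93c's history (behind): {51be6f0, 81ad93c} — 2.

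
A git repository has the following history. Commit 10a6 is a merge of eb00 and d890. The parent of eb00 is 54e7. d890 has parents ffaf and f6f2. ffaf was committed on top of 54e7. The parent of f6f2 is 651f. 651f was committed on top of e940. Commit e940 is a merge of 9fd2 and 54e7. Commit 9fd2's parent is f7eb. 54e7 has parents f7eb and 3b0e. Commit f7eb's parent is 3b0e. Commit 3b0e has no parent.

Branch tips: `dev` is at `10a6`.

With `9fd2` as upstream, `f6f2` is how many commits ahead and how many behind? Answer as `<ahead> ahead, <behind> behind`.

Reachable from f6f2: {3b0e, 54e7, 651f, 9fd2, e940, f6f2, f7eb}.
Reachable from 9fd2: {3b0e, 9fd2, f7eb}.
Only in f6f2's history (ahead): {54e7, 651f, e940, f6f2} — 4.
Only in 9fd2's history (behind): {} — 0.

4 ahead, 0 behind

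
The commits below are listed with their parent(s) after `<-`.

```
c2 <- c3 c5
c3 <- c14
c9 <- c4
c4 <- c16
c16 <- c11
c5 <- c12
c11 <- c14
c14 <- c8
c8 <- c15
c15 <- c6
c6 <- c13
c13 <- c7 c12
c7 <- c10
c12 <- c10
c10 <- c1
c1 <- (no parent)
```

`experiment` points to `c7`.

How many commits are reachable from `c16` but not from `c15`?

Reachable from c16: {c1, c10, c11, c12, c13, c14, c15, c16, c6, c7, c8}.
Reachable from c15: {c1, c10, c12, c13, c15, c6, c7}.
In c16's history but not c15's: {c11, c14, c16, c8} — 4 commits.

4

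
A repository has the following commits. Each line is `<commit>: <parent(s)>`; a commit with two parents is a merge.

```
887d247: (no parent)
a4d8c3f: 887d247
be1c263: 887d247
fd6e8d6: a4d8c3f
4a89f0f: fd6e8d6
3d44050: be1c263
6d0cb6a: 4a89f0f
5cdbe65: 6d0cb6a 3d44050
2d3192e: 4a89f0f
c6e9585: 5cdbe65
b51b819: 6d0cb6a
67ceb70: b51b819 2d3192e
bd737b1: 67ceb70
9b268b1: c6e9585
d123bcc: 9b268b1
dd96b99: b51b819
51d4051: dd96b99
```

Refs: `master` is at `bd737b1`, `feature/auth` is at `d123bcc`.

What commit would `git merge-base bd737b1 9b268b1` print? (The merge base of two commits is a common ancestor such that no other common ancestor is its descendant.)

Ancestors of bd737b1: {2d3192e, 4a89f0f, 67ceb70, 6d0cb6a, 887d247, a4d8c3f, b51b819, bd737b1, fd6e8d6}.
Ancestors of 9b268b1: {3d44050, 4a89f0f, 5cdbe65, 6d0cb6a, 887d247, 9b268b1, a4d8c3f, be1c263, c6e9585, fd6e8d6}.
Common ancestors: {4a89f0f, 6d0cb6a, 887d247, a4d8c3f, fd6e8d6}.
Among these, 6d0cb6a is not an ancestor of any other common ancestor — it is the merge base.

6d0cb6a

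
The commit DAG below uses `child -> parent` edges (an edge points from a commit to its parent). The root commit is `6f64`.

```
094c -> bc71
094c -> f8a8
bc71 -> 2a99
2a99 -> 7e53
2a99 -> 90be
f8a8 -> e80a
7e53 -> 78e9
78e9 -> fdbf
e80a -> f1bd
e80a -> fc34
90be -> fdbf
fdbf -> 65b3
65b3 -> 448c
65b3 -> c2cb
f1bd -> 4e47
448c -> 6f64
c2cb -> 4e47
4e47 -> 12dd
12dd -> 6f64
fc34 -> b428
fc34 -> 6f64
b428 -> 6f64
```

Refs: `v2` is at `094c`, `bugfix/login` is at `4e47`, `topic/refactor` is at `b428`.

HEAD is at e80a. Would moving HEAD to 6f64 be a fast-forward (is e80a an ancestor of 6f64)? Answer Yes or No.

No

A fast-forward from e80a to 6f64 is possible iff e80a is an ancestor of 6f64.
Ancestors of 6f64: {6f64}.
e80a is not among them, so fast-forward is not possible.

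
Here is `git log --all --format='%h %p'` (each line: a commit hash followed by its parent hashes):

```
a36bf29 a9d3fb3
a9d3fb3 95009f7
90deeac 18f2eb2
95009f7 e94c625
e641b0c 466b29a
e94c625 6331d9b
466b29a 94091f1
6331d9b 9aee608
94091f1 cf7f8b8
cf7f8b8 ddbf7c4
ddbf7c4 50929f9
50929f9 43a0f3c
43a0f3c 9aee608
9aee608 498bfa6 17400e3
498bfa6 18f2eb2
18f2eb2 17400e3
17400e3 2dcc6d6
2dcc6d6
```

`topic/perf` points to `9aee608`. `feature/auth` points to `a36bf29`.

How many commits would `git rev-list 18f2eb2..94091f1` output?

7

Reachable from 94091f1: {17400e3, 18f2eb2, 2dcc6d6, 43a0f3c, 498bfa6, 50929f9, 94091f1, 9aee608, cf7f8b8, ddbf7c4}.
Reachable from 18f2eb2: {17400e3, 18f2eb2, 2dcc6d6}.
In 94091f1's history but not 18f2eb2's: {43a0f3c, 498bfa6, 50929f9, 94091f1, 9aee608, cf7f8b8, ddbf7c4} — 7 commits.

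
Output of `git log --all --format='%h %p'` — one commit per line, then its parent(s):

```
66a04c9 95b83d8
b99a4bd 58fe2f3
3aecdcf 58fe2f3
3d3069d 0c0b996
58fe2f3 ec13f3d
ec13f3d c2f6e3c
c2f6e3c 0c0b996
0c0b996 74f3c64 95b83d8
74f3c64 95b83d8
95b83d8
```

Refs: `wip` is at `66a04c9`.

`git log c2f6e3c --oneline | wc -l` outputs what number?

4

Walking parent pointers from c2f6e3c: reachable set = {0c0b996, 74f3c64, 95b83d8, c2f6e3c}.
That is 4 commits.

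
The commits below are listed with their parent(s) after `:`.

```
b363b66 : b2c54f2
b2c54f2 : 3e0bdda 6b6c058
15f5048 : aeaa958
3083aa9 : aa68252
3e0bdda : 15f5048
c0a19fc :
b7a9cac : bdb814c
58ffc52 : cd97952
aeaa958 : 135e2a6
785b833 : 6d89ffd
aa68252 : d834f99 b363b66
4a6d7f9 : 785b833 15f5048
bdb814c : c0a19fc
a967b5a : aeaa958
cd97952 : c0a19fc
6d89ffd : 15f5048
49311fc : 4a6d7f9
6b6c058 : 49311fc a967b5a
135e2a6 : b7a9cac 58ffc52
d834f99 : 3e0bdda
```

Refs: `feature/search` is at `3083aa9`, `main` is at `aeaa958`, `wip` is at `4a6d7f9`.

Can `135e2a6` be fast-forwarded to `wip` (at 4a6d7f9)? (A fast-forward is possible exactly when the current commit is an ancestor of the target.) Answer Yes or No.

A fast-forward from 135e2a6 to 4a6d7f9 is possible iff 135e2a6 is an ancestor of 4a6d7f9.
Ancestors of 4a6d7f9: {135e2a6, 15f5048, 4a6d7f9, 58ffc52, 6d89ffd, 785b833, aeaa958, b7a9cac, bdb814c, c0a19fc, cd97952}.
135e2a6 is among them, so fast-forward is possible.

Yes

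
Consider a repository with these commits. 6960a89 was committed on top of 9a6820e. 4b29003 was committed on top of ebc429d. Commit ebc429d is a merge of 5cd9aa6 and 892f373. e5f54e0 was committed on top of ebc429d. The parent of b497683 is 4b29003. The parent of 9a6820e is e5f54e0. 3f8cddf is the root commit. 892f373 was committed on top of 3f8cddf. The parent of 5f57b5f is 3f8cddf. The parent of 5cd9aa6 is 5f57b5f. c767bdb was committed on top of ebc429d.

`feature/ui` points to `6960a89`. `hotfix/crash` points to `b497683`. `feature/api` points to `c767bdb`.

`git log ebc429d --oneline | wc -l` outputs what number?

5

Walking parent pointers from ebc429d: reachable set = {3f8cddf, 5cd9aa6, 5f57b5f, 892f373, ebc429d}.
That is 5 commits.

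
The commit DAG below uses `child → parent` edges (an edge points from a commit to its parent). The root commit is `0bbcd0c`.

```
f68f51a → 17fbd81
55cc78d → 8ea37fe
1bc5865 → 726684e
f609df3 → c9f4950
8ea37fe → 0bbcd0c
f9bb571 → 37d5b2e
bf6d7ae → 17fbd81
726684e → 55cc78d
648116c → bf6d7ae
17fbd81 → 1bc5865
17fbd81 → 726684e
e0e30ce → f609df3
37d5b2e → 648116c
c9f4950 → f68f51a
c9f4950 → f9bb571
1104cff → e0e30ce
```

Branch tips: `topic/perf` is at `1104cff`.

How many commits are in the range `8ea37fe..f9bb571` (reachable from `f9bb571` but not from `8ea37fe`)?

8

Reachable from f9bb571: {0bbcd0c, 17fbd81, 1bc5865, 37d5b2e, 55cc78d, 648116c, 726684e, 8ea37fe, bf6d7ae, f9bb571}.
Reachable from 8ea37fe: {0bbcd0c, 8ea37fe}.
In f9bb571's history but not 8ea37fe's: {17fbd81, 1bc5865, 37d5b2e, 55cc78d, 648116c, 726684e, bf6d7ae, f9bb571} — 8 commits.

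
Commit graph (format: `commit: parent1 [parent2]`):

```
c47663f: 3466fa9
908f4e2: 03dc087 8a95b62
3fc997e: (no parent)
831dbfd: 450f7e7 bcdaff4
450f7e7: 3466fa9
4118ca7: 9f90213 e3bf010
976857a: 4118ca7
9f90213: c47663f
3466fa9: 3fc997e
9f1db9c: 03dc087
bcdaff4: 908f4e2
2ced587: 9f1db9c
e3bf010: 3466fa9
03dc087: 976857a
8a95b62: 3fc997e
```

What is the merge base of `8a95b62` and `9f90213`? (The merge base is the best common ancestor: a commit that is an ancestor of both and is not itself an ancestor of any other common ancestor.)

Ancestors of 8a95b62: {3fc997e, 8a95b62}.
Ancestors of 9f90213: {3466fa9, 3fc997e, 9f90213, c47663f}.
Common ancestors: {3fc997e}.
The only common ancestor is 3fc997e, so it is the merge base.

3fc997e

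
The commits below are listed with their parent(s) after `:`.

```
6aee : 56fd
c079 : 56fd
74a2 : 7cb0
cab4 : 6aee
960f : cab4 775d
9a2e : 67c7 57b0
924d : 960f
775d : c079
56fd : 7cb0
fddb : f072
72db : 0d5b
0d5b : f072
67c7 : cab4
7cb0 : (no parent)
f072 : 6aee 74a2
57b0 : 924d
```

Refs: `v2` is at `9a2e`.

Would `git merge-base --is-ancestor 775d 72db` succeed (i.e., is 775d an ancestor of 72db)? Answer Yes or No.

No

Ancestors of 72db: {0d5b, 56fd, 6aee, 72db, 74a2, 7cb0, f072}.
775d is not in that set, so it is not an ancestor of 72db.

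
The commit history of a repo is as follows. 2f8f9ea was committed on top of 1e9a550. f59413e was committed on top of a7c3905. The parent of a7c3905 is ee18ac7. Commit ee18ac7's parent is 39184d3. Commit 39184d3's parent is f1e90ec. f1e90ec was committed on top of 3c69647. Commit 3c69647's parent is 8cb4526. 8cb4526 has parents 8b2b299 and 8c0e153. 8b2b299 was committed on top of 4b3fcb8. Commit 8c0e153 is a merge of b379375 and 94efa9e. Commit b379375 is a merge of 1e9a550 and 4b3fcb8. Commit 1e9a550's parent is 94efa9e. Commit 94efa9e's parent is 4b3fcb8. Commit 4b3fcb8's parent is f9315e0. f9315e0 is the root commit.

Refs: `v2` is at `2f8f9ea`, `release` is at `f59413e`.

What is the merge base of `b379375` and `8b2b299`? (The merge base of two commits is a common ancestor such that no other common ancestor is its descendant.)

4b3fcb8

Ancestors of b379375: {1e9a550, 4b3fcb8, 94efa9e, b379375, f9315e0}.
Ancestors of 8b2b299: {4b3fcb8, 8b2b299, f9315e0}.
Common ancestors: {4b3fcb8, f9315e0}.
Among these, 4b3fcb8 is not an ancestor of any other common ancestor — it is the merge base.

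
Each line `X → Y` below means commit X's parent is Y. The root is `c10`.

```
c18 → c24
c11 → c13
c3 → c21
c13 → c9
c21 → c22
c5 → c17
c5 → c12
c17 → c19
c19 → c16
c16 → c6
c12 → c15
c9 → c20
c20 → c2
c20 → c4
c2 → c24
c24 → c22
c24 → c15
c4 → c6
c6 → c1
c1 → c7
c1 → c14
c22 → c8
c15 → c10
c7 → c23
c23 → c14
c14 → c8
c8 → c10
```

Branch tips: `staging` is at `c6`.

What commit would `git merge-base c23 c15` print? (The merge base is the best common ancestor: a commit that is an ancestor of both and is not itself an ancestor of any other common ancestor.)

c10

Ancestors of c23: {c10, c14, c23, c8}.
Ancestors of c15: {c10, c15}.
Common ancestors: {c10}.
The only common ancestor is c10, so it is the merge base.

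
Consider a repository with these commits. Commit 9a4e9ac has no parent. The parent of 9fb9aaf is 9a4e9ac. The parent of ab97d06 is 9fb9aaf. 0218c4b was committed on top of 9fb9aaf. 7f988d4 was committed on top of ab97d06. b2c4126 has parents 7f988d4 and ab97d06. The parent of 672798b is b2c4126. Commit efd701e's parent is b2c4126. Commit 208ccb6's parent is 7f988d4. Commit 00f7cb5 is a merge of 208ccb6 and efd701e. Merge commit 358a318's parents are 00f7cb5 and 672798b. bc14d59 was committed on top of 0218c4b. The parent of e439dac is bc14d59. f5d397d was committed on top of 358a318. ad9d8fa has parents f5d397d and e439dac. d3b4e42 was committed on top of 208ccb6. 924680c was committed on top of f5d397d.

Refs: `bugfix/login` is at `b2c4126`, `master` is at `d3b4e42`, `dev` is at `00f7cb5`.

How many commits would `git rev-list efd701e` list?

6

Walking parent pointers from efd701e: reachable set = {7f988d4, 9a4e9ac, 9fb9aaf, ab97d06, b2c4126, efd701e}.
That is 6 commits.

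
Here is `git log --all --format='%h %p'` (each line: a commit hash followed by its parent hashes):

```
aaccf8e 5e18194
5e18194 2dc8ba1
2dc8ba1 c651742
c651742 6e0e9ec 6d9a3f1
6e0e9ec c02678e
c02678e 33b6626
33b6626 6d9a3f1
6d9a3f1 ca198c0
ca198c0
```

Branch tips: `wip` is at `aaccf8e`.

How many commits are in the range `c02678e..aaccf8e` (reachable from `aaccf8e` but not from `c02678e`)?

5

Reachable from aaccf8e: {2dc8ba1, 33b6626, 5e18194, 6d9a3f1, 6e0e9ec, aaccf8e, c02678e, c651742, ca198c0}.
Reachable from c02678e: {33b6626, 6d9a3f1, c02678e, ca198c0}.
In aaccf8e's history but not c02678e's: {2dc8ba1, 5e18194, 6e0e9ec, aaccf8e, c651742} — 5 commits.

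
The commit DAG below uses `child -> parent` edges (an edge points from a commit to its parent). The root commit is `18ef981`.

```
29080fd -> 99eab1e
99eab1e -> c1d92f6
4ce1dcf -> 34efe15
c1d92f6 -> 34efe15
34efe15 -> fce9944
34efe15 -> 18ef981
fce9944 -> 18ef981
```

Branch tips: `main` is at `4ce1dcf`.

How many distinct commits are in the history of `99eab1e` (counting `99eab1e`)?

5

Walking parent pointers from 99eab1e: reachable set = {18ef981, 34efe15, 99eab1e, c1d92f6, fce9944}.
That is 5 commits.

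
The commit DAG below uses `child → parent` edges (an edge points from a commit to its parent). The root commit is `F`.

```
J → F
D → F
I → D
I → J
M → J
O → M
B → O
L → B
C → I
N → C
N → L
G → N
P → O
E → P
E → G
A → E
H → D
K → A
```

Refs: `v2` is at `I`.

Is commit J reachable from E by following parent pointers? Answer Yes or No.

Ancestors of E (commits reachable by following parents): {B, C, D, E, F, G, I, J, L, M, N, O, P}.
J is in that set, so it is an ancestor of E.

Yes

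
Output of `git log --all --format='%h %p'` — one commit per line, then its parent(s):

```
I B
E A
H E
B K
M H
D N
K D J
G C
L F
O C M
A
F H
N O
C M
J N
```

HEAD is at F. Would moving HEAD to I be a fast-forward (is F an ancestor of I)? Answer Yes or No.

No

A fast-forward from F to I is possible iff F is an ancestor of I.
Ancestors of I: {A, B, C, D, E, H, I, J, K, M, N, O}.
F is not among them, so fast-forward is not possible.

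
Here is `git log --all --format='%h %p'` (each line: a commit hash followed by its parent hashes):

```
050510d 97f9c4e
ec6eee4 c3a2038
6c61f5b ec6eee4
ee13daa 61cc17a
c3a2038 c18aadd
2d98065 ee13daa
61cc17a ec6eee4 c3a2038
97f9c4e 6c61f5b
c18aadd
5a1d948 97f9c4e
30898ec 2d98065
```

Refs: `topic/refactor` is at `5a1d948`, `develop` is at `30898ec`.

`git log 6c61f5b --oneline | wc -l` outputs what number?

Walking parent pointers from 6c61f5b: reachable set = {6c61f5b, c18aadd, c3a2038, ec6eee4}.
That is 4 commits.

4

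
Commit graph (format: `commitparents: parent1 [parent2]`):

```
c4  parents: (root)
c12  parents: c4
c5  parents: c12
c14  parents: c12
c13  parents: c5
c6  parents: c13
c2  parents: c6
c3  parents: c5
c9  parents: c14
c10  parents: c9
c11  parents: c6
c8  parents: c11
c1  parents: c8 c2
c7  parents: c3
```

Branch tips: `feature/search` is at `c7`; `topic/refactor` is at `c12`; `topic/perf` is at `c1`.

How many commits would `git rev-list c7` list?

Walking parent pointers from c7: reachable set = {c12, c3, c4, c5, c7}.
That is 5 commits.

5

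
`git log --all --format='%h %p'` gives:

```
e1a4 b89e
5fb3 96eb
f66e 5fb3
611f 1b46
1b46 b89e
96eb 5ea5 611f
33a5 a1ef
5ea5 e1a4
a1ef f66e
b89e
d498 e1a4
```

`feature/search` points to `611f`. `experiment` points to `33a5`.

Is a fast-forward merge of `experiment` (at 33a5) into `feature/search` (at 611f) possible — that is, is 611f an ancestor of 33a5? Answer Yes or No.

A fast-forward from 611f to 33a5 is possible iff 611f is an ancestor of 33a5.
Ancestors of 33a5: {1b46, 33a5, 5ea5, 5fb3, 611f, 96eb, a1ef, b89e, e1a4, f66e}.
611f is among them, so fast-forward is possible.

Yes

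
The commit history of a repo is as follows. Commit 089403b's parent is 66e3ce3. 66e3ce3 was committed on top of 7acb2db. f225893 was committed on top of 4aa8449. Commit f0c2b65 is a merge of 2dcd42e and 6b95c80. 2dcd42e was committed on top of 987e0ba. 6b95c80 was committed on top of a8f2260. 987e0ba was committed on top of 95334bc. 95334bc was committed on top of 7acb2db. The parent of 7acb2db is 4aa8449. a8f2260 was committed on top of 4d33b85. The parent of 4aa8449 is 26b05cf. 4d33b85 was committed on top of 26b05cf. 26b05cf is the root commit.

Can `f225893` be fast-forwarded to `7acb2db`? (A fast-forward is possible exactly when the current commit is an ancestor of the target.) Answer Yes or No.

A fast-forward from f225893 to 7acb2db is possible iff f225893 is an ancestor of 7acb2db.
Ancestors of 7acb2db: {26b05cf, 4aa8449, 7acb2db}.
f225893 is not among them, so fast-forward is not possible.

No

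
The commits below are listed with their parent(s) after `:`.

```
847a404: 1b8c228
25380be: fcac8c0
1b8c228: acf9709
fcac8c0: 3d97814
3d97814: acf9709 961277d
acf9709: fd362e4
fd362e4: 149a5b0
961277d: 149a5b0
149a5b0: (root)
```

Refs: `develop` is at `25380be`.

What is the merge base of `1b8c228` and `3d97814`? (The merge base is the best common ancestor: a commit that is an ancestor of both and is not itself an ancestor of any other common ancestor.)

Ancestors of 1b8c228: {149a5b0, 1b8c228, acf9709, fd362e4}.
Ancestors of 3d97814: {149a5b0, 3d97814, 961277d, acf9709, fd362e4}.
Common ancestors: {149a5b0, acf9709, fd362e4}.
Among these, acf9709 is not an ancestor of any other common ancestor — it is the merge base.

acf9709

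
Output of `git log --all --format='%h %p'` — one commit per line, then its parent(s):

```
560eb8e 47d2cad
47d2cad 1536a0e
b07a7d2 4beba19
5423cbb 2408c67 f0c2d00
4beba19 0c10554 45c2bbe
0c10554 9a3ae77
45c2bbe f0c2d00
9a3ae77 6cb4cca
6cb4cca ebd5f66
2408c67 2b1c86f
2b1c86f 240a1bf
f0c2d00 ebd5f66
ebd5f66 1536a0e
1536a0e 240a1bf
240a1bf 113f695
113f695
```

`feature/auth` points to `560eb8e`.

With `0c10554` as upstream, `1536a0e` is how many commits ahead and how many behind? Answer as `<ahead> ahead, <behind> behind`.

0 ahead, 4 behind

Reachable from 1536a0e: {113f695, 1536a0e, 240a1bf}.
Reachable from 0c10554: {0c10554, 113f695, 1536a0e, 240a1bf, 6cb4cca, 9a3ae77, ebd5f66}.
Only in 1536a0e's history (ahead): {} — 0.
Only in 0c10554's history (behind): {0c10554, 6cb4cca, 9a3ae77, ebd5f66} — 4.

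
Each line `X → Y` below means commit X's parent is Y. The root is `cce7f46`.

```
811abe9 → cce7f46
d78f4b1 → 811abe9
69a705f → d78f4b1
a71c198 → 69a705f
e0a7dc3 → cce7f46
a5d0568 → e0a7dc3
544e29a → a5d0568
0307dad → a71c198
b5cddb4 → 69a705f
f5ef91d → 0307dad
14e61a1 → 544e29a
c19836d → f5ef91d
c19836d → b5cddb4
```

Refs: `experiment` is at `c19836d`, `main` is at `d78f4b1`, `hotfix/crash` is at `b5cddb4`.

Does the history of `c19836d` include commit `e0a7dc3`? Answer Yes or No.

Ancestors of c19836d: {0307dad, 69a705f, 811abe9, a71c198, b5cddb4, c19836d, cce7f46, d78f4b1, f5ef91d}.
e0a7dc3 is not in that set, so it is not an ancestor of c19836d.

No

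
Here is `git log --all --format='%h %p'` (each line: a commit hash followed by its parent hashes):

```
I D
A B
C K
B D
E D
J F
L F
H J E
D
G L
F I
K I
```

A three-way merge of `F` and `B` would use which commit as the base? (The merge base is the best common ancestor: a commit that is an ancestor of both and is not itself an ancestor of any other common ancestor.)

Ancestors of F: {D, F, I}.
Ancestors of B: {B, D}.
Common ancestors: {D}.
The only common ancestor is D, so it is the merge base.

D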